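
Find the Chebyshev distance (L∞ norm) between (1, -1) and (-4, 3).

max(|x_i - y_i|) = max(|1 - (-4)|, |-1 - 3|) = max(5, 4) = 5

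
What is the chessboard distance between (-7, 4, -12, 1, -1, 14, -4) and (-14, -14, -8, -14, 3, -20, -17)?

max(|x_i - y_i|) = max(|-7 - (-14)|, |4 - (-14)|, |-12 - (-8)|, |1 - (-14)|, |-1 - 3|, |14 - (-20)|, |-4 - (-17)|) = max(7, 18, 4, 15, 4, 34, 13) = 34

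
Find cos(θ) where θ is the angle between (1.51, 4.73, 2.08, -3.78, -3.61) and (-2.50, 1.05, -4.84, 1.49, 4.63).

With u = (1.51, 4.73, 2.08, -3.78, -3.61), v = (-2.50, 1.05, -4.84, 1.49, 4.63):
u·v = 1.51·(-2.5) + 4.73·1.05 + 2.08·(-4.84) + (-3.78)·1.49 + (-3.61)·4.63 = (-3.775) + 4.9665 + (-10.0672) + (-5.6322) + (-16.7143) = -31.2222.
|u| = √(1.51² + 4.73² + 2.08² + (-3.78)² + (-3.61)²) = √(2.2801 + 22.3729 + 4.3264 + 14.2884 + 13.0321) = √56.2999, |v| = √((-2.5)² + 1.05² + (-4.84)² + 1.49² + 4.63²) = √(6.25 + 1.1025 + 23.4256 + 2.2201 + 21.4369) = √54.4351.
cos θ = (u·v)/(|u||v|) = -31.2222/(√56.2999·√54.4351) ≈ -0.564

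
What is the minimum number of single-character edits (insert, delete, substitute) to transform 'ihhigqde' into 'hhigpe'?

Let D[i][j] be the edit distance between the first i characters of 'ihhigqde' and the first j characters of 'hhigpe', with D[i][0] = i, D[0][j] = j, and D[i][j] = D[i-1][j-1] if the characters match, else 1 + min(D[i-1][j], D[i][j-1], D[i-1][j-1]). Filling the table (rows: prefixes of 'ihhigqde', columns: prefixes of 'hhigpe'):
     ε  h  h  i  g  p  e
  ε  0  1  2  3  4  5  6
  i  1  1  2  2  3  4  5
  h  2  1  1  2  3  4  5
  h  3  2  1  2  3  4  5
  i  4  3  2  1  2  3  4
  g  5  4  3  2  1  2  3
  q  6  5  4  3  2  2  3
  d  7  6  5  4  3  3  3
  e  8  7  6  5  4  4  3
The bottom-right entry gives D[8][6] = 3, so no sequence of fewer than 3 edits works. Backtracking through the table gives one optimal edit sequence (3 edits):
  ihhigqde → hhigqde (del i @1)
  hhigqde → hhigde (del q @5)
  hhigde → hhigpe (sub d→p @5)
Edit distance = 3.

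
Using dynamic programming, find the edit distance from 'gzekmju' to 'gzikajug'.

Let D[i][j] be the edit distance between the first i characters of 'gzekmju' and the first j characters of 'gzikajug', with D[i][0] = i, D[0][j] = j, and D[i][j] = D[i-1][j-1] if the characters match, else 1 + min(D[i-1][j], D[i][j-1], D[i-1][j-1]). Filling the table (rows: prefixes of 'gzekmju', columns: prefixes of 'gzikajug'):
     ε  g  z  i  k  a  j  u  g
  ε  0  1  2  3  4  5  6  7  8
  g  1  0  1  2  3  4  5  6  7
  z  2  1  0  1  2  3  4  5  6
  e  3  2  1  1  2  3  4  5  6
  k  4  3  2  2  1  2  3  4  5
  m  5  4  3  3  2  2  3  4  5
  j  6  5  4  4  3  3  2  3  4
  u  7  6  5  5  4  4  3  2  3
The bottom-right entry gives D[7][8] = 3, so no sequence of fewer than 3 edits works. Backtracking through the table gives one optimal edit sequence (3 edits):
  gzekmju → gzikmju (sub e→i @3)
  gzikmju → gzikaju (sub m→a @5)
  gzikaju → gzikajug (ins g @8)
Edit distance = 3.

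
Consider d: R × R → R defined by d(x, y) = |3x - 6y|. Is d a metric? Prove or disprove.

No. d fails symmetry: d(6, 3) = |3·6 - 6·3| = |0| = 0, but d(3, 6) = |3·3 - 6·6| = |-27| = 27. Since 0 ≠ 27, d(x,y) ≠ d(y,x) in general.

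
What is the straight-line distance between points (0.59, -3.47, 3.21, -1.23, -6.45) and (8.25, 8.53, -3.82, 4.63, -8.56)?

√(Σ(x_i - y_i)²) = √((0.59 - 8.25)² + (-3.47 - 8.53)² + (3.21 - (-3.82))² + (-1.23 - 4.63)² + (-6.45 - (-8.56))²)
= √((-7.66)² + (-12)² + 7.03² + (-5.86)² + 2.11²) = √(58.6756 + 144 + 49.4209 + 34.3396 + 4.4521) = √290.8882 ≈ 17.0554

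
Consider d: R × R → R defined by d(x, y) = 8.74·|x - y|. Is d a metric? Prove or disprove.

Yes. Since |x - y| is a metric on R and 8.74 > 0, the positive scalar multiple 8.74·|x - y| is also a metric: scaling by a positive constant preserves non-negativity, identity (d=0 ⟺ |x-y|=0 ⟺ x=y), symmetry, and the triangle inequality.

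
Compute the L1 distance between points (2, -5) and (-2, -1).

Σ|x_i - y_i| = |2 - (-2)| + |-5 - (-1)| = 4 + 4 = 8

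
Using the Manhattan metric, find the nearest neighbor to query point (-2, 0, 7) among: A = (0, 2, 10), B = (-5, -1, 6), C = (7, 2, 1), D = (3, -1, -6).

Distances: d(A) = 7, d(B) = 5, d(C) = 17, d(D) = 19. Nearest: B = (-5, -1, 6) with distance 5.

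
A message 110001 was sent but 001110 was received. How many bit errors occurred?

Differing positions: 1, 2, 3, 4, 5, 6. Hamming distance = 6.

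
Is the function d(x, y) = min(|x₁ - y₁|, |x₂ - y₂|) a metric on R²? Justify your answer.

No. d fails identity of indiscernibles: take x = (2, 0) and y = (2, 1). Then d(x,y) = min(|2 - 2|, |0 - 1|) = min(0, 1) = 0, yet x ≠ y.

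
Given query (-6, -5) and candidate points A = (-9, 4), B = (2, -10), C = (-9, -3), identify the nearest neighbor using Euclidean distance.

Distances: d(A) ≈ 9.4868, d(B) ≈ 9.434, d(C) ≈ 3.6056. Nearest: C = (-9, -3) with distance 3.6056.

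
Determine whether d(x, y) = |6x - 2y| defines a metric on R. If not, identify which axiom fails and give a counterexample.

No. d fails symmetry: d(8, 1) = |6·8 - 2·1| = |46| = 46, but d(1, 8) = |6·1 - 2·8| = |-10| = 10. Since 46 ≠ 10, d(x,y) ≠ d(y,x) in general.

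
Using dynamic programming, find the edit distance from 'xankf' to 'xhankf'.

Let D[i][j] be the edit distance between the first i characters of 'xankf' and the first j characters of 'xhankf', with D[i][0] = i, D[0][j] = j, and D[i][j] = D[i-1][j-1] if the characters match, else 1 + min(D[i-1][j], D[i][j-1], D[i-1][j-1]). Filling the table (rows: prefixes of 'xankf', columns: prefixes of 'xhankf'):
     ε  x  h  a  n  k  f
  ε  0  1  2  3  4  5  6
  x  1  0  1  2  3  4  5
  a  2  1  1  1  2  3  4
  n  3  2  2  2  1  2  3
  k  4  3  3  3  2  1  2
  f  5  4  4  4  3  2  1
The bottom-right entry gives D[5][6] = 1, so no sequence of fewer than 1 edit works. Backtracking through the table gives one optimal edit sequence (1 edit):
  xankf → xhankf (ins h @2)
Edit distance = 1.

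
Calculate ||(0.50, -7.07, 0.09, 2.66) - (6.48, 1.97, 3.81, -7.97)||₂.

√(Σ(x_i - y_i)²) = √((0.5 - 6.48)² + (-7.07 - 1.97)² + (0.09 - 3.81)² + (2.66 - (-7.97))²)
= √((-5.98)² + (-9.04)² + (-3.72)² + 10.63²) = √(35.7604 + 81.7216 + 13.8384 + 112.9969) = √244.3173 ≈ 15.6307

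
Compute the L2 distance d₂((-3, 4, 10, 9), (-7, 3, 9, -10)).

√(Σ(x_i - y_i)²) = √((-3 - (-7))² + (4 - 3)² + (10 - 9)² + (9 - (-10))²)
= √(4² + 1² + 1² + 19²) = √(16 + 1 + 1 + 361) = √379 ≈ 19.4679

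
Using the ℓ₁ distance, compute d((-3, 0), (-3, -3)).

Σ|x_i - y_i| = |-3 - (-3)| + |0 - (-3)| = 0 + 3 = 3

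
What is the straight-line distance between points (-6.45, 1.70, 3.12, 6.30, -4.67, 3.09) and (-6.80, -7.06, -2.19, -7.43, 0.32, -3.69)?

√(Σ(x_i - y_i)²) = √((-6.45 - (-6.8))² + (1.7 - (-7.06))² + (3.12 - (-2.19))² + (6.3 - (-7.43))² + (-4.67 - 0.32)² + (3.09 - (-3.69))²)
= √(0.35² + 8.76² + 5.31² + 13.73² + (-4.99)² + 6.78²) = √(0.1225 + 76.7376 + 28.1961 + 188.5129 + 24.9001 + 45.9684) = √364.4376 ≈ 19.0902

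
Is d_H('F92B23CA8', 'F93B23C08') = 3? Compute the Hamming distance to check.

Differing positions: 3, 8. Hamming distance = 2, so the claim that d_H = 3 is false.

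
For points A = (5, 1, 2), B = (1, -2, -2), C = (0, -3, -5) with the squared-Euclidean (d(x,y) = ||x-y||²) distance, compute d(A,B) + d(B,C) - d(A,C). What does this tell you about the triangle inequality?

d(A,B) = 4² + 3² + 4² = 41, d(B,C) = 1² + 1² + 3² = 11, d(A,C) = 5² + 4² + 7² = 90.
d(A,B) + d(B,C) - d(A,C) = 41 + 11 - 90 = 52 - 90 = -38. This is < 0, so the triangle inequality FAILS for these points (squared-Euclidean is not a metric).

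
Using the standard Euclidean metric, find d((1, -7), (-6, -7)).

√(Σ(x_i - y_i)²) = √((1 - (-6))² + (-7 - (-7))²)
= √(7² + 0²) = √(49 + 0) = √49 = 7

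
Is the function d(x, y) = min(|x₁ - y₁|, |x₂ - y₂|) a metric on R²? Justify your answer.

No. d fails identity of indiscernibles: take x = (5, 0) and y = (5, 4). Then d(x,y) = min(|5 - 5|, |0 - 4|) = min(0, 4) = 0, yet x ≠ y.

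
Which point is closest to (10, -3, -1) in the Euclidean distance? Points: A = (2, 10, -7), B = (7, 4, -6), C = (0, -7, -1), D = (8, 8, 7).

Distances: d(A) ≈ 16.4012, d(B) ≈ 9.1104, d(C) ≈ 10.7703, d(D) ≈ 13.7477. Nearest: B = (7, 4, -6) with distance 9.1104.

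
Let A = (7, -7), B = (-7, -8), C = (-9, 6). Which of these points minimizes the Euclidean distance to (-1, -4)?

Distances: d(A) ≈ 8.544, d(B) ≈ 7.2111, d(C) ≈ 12.8062. Nearest: B = (-7, -8) with distance 7.2111.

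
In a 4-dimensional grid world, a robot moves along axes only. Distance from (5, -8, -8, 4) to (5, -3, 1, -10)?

Σ|x_i - y_i| = |5 - 5| + |-8 - (-3)| + |-8 - 1| + |4 - (-10)| = 0 + 5 + 9 + 14 = 28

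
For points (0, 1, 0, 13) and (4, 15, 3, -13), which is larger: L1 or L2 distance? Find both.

L1 = |0 - 4| + |1 - 15| + |0 - 3| + |13 - (-13)| = 4 + 14 + 3 + 26 = 47
L2 = √(4² + 14² + 3² + 26²) = √897 ≈ 29.95
L1 ≥ L2 always (equality iff movement is along one axis); L1 > L2 here.
Ratio L1/L2 = 47/√897 ≈ 1.5693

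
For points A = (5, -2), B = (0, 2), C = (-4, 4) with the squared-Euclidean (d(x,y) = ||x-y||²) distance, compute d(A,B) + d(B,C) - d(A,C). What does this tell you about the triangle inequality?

d(A,B) = 5² + 4² = 41, d(B,C) = 4² + 2² = 20, d(A,C) = 9² + 6² = 117.
d(A,B) + d(B,C) - d(A,C) = 41 + 20 - 117 = 61 - 117 = -56. This is < 0, so the triangle inequality FAILS for these points (squared-Euclidean is not a metric).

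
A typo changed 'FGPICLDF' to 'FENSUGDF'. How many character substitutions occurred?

Differing positions: 2, 3, 4, 5, 6. Hamming distance = 5.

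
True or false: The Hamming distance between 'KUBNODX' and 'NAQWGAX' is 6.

Differing positions: 1, 2, 3, 4, 5, 6. Hamming distance = 6, so the claim is true.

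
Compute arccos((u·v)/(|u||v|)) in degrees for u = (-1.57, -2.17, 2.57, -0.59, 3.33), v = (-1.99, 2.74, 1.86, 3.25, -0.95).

With u = (-1.57, -2.17, 2.57, -0.59, 3.33), v = (-1.99, 2.74, 1.86, 3.25, -0.95):
u·v = (-1.57)·(-1.99) + (-2.17)·2.74 + 2.57·1.86 + (-0.59)·3.25 + 3.33·(-0.95) = 3.1243 + (-5.9458) + 4.7802 + (-1.9175) + (-3.1635) = -3.1223.
|u| = √((-1.57)² + (-2.17)² + 2.57² + (-0.59)² + 3.33²) = √(2.4649 + 4.7089 + 6.6049 + 0.3481 + 11.0889) = √25.2157, |v| = √((-1.99)² + 2.74² + 1.86² + 3.25² + (-0.95)²) = √(3.9601 + 7.5076 + 3.4596 + 10.5625 + 0.9025) = √26.3923.
cos θ = (u·v)/(|u||v|) = -3.1223/(√25.2157·√26.3923) ≈ -0.121032
θ = arccos(-0.121032) ≈ 96.95°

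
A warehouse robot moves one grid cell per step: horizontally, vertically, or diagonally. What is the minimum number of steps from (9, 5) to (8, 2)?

max(|x_i - y_i|) = max(|9 - 8|, |5 - 2|) = max(1, 3) = 3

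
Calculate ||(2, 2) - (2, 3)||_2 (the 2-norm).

(Σ|x_i - y_i|^2)^(1/2) = (|2 - 2|^2 + |2 - 3|^2)^(1/2)
= (0^2 + 1^2)^(1/2) = (0 + 1)^(1/2) = (1)^(1/2) = 1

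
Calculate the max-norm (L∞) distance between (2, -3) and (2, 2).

max(|x_i - y_i|) = max(|2 - 2|, |-3 - 2|) = max(0, 5) = 5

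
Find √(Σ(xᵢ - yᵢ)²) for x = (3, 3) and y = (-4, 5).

√(Σ(x_i - y_i)²) = √((3 - (-4))² + (3 - 5)²)
= √(7² + (-2)²) = √(49 + 4) = √53 ≈ 7.2801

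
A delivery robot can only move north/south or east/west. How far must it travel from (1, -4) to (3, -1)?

Σ|x_i - y_i| = |1 - 3| + |-4 - (-1)| = 2 + 3 = 5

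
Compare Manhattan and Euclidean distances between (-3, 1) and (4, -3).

L1 = |-3 - 4| + |1 - (-3)| = 7 + 4 = 11
L2 = √(7² + 4²) = √65 ≈ 8.0623
L1 ≥ L2 always (equality iff movement is along one axis); L1 > L2 here.
Ratio L1/L2 = 11/√65 ≈ 1.3644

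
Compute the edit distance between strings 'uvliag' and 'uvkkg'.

Let D[i][j] be the edit distance between the first i characters of 'uvliag' and the first j characters of 'uvkkg', with D[i][0] = i, D[0][j] = j, and D[i][j] = D[i-1][j-1] if the characters match, else 1 + min(D[i-1][j], D[i][j-1], D[i-1][j-1]). Filling the table (rows: prefixes of 'uvliag', columns: prefixes of 'uvkkg'):
     ε  u  v  k  k  g
  ε  0  1  2  3  4  5
  u  1  0  1  2  3  4
  v  2  1  0  1  2  3
  l  3  2  1  1  2  3
  i  4  3  2  2  2  3
  a  5  4  3  3  3  3
  g  6  5  4  4  4  3
The bottom-right entry gives D[6][5] = 3, so no sequence of fewer than 3 edits works. Backtracking through the table gives one optimal edit sequence (3 edits):
  uvliag → uviag (del l @3)
  uviag → uvkag (sub i→k @3)
  uvkag → uvkkg (sub a→k @4)
Edit distance = 3.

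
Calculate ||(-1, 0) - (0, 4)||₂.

√(Σ(x_i - y_i)²) = √((-1 - 0)² + (0 - 4)²)
= √((-1)² + (-4)²) = √(1 + 16) = √17 ≈ 4.1231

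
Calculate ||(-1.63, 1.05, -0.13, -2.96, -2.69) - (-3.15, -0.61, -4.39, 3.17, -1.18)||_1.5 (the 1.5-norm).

(Σ|x_i - y_i|^1.5)^(1/1.5) = (|-1.63 - (-3.15)|^1.5 + |1.05 - (-0.61)|^1.5 + |-0.13 - (-4.39)|^1.5 + |-2.96 - 3.17|^1.5 + |-2.69 - (-1.18)|^1.5)^(1/1.5)
= (1.52^1.5 + 1.66^1.5 + 4.26^1.5 + 6.13^1.5 + 1.51^1.5)^(1/1.5) ≈ (1.874 + 2.1388 + 8.7925 + 15.1772 + 1.8555)^(1/1.5) = (29.838)^(1/1.5) ≈ 9.6201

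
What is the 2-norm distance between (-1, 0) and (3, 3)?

(Σ|x_i - y_i|^2)^(1/2) = (|-1 - 3|^2 + |0 - 3|^2)^(1/2)
= (4^2 + 3^2)^(1/2) = (16 + 9)^(1/2) = (25)^(1/2) = 5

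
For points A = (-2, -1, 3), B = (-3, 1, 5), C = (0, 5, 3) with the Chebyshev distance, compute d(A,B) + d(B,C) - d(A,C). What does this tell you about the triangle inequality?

d(A,B) = max(1, 2, 2) = 2, d(B,C) = max(3, 4, 2) = 4, d(A,C) = max(2, 6, 0) = 6.
d(A,B) + d(B,C) - d(A,C) = 2 + 4 - 6 = 6 - 6 = 0. This is ≥ 0, so the triangle inequality holds for these points.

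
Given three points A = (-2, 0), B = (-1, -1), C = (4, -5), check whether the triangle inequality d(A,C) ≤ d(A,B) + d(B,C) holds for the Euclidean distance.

d(A,B) = √(1² + 1²) = √2 ≈ 1.4142, d(B,C) = √(5² + 4²) = √41 ≈ 6.4031, d(A,C) = √(6² + 5²) = √61 ≈ 7.8102.
d(A,C) ≈ 7.8102 ≤ 1.4142 + 6.4031 = 7.8173. Triangle inequality is satisfied.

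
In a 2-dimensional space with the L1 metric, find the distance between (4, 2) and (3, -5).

Σ|x_i - y_i| = |4 - 3| + |2 - (-5)| = 1 + 7 = 8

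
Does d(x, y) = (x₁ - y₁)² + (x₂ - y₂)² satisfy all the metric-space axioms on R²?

No. The squared Euclidean distance fails the triangle inequality. Counterexample: x = (0, 0), y = (4, 4), z = (8, 8). d(x,z) = 8² + 8² = 128, but d(x,y) + d(y,z) = (4² + 4²) + (4² + 4²) = 32 + 32 = 64. Since 128 > 64, the triangle inequality is violated. (Note: √d, the ordinary Euclidean distance, IS a metric.)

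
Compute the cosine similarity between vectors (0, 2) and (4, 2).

With u = (0, 2), v = (4, 2):
u·v = 0·4 + 2·2 = 0 + 4 = 4.
|u| = √(0² + 2²) = √4, |v| = √(4² + 2²) = √20, so |u||v| = √(4·20) = √80.
cos θ = (u·v)/(|u||v|) = 4/√80 ≈ 0.4472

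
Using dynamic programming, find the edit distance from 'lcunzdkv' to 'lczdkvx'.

Let D[i][j] be the edit distance between the first i characters of 'lcunzdkv' and the first j characters of 'lczdkvx', with D[i][0] = i, D[0][j] = j, and D[i][j] = D[i-1][j-1] if the characters match, else 1 + min(D[i-1][j], D[i][j-1], D[i-1][j-1]). Filling the table (rows: prefixes of 'lcunzdkv', columns: prefixes of 'lczdkvx'):
     ε  l  c  z  d  k  v  x
  ε  0  1  2  3  4  5  6  7
  l  1  0  1  2  3  4  5  6
  c  2  1  0  1  2  3  4  5
  u  3  2  1  1  2  3  4  5
  n  4  3  2  2  2  3  4  5
  z  5  4  3  2  3  3  4  5
  d  6  5  4  3  2  3  4  5
  k  7  6  5  4  3  2  3  4
  v  8  7  6  5  4  3  2  3
The bottom-right entry gives D[8][7] = 3, so no sequence of fewer than 3 edits works. Backtracking through the table gives one optimal edit sequence (3 edits):
  lcunzdkv → lcnzdkv (del u @3)
  lcnzdkv → lczdkv (del n @3)
  lczdkv → lczdkvx (ins x @7)
Edit distance = 3.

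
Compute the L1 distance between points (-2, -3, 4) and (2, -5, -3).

Σ|x_i - y_i| = |-2 - 2| + |-3 - (-5)| + |4 - (-3)| = 4 + 2 + 7 = 13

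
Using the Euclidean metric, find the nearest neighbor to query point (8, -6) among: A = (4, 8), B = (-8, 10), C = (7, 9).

Distances: d(A) ≈ 14.5602, d(B) ≈ 22.6274, d(C) ≈ 15.0333. Nearest: A = (4, 8) with distance 14.5602.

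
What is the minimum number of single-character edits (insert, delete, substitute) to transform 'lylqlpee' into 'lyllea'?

Let D[i][j] be the edit distance between the first i characters of 'lylqlpee' and the first j characters of 'lyllea', with D[i][0] = i, D[0][j] = j, and D[i][j] = D[i-1][j-1] if the characters match, else 1 + min(D[i-1][j], D[i][j-1], D[i-1][j-1]). Filling the table (rows: prefixes of 'lylqlpee', columns: prefixes of 'lyllea'):
     ε  l  y  l  l  e  a
  ε  0  1  2  3  4  5  6
  l  1  0  1  2  3  4  5
  y  2  1  0  1  2  3  4
  l  3  2  1  0  1  2  3
  q  4  3  2  1  1  2  3
  l  5  4  3  2  1  2  3
  p  6  5  4  3  2  2  3
  e  7  6  5  4  3  2  3
  e  8  7  6  5  4  3  3
The bottom-right entry gives D[8][6] = 3, so no sequence of fewer than 3 edits works. Backtracking through the table gives one optimal edit sequence (3 edits):
  lylqlpee → lyllpee (del q @4)
  lyllpee → lyllee (del p @5)
  lyllee → lyllea (sub e→a @6)
Edit distance = 3.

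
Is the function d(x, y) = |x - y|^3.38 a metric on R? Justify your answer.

No. d(x,y) = |x-y|^3.38 fails the triangle inequality since p = 3.38 > 1. Counterexample: x = -4, y = 2, z = 14. d(x,z) = |-4 - 14|^3.38 = 18^3.38 ≈ 17491.2589, but d(x,y) + d(y,z) = 6^3.38 + 12^3.38 ≈ 426.7281 + 4442.5529 = 4869.281. Since 17491.2589 > 4869.281, the triangle inequality is violated.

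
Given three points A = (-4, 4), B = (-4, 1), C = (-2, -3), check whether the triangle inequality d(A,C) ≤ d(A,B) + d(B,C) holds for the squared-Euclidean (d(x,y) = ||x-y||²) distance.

d(A,B) = 0² + 3² = 9, d(B,C) = 2² + 4² = 20, d(A,C) = 2² + 7² = 53.
d(A,C) = 53 > 9 + 20 = 29. Triangle inequality is VIOLATED. (Squared-Euclidean is not a metric — this is a counterexample.)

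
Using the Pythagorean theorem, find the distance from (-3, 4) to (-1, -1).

√(Σ(x_i - y_i)²) = √((-3 - (-1))² + (4 - (-1))²)
= √((-2)² + 5²) = √(4 + 25) = √29 ≈ 5.3852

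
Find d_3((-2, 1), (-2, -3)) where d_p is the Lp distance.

(Σ|x_i - y_i|^3)^(1/3) = (|-2 - (-2)|^3 + |1 - (-3)|^3)^(1/3)
= (0^3 + 4^3)^(1/3) = (0 + 64)^(1/3) = (64)^(1/3) = 4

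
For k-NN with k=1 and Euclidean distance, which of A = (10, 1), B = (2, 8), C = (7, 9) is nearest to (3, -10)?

Distances: d(A) ≈ 13.0384, d(B) ≈ 18.0278, d(C) ≈ 19.4165. Nearest: A = (10, 1) with distance 13.0384.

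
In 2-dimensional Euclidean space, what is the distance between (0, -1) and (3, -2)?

√(Σ(x_i - y_i)²) = √((0 - 3)² + (-1 - (-2))²)
= √((-3)² + 1²) = √(9 + 1) = √10 ≈ 3.1623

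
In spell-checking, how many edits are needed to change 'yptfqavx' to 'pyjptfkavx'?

Let D[i][j] be the edit distance between the first i characters of 'yptfqavx' and the first j characters of 'pyjptfkavx', with D[i][0] = i, D[0][j] = j, and D[i][j] = D[i-1][j-1] if the characters match, else 1 + min(D[i-1][j], D[i][j-1], D[i-1][j-1]). Filling the table (rows: prefixes of 'yptfqavx', columns: prefixes of 'pyjptfkavx'):
     ε  p  y  j  p  t  f  k  a  v  x
  ε  0  1  2  3  4  5  6  7  8  9 10
  y  1  1  1  2  3  4  5  6  7  8  9
  p  2  1  2  2  2  3  4  5  6  7  8
  t  3  2  2  3  3  2  3  4  5  6  7
  f  4  3  3  3  4  3  2  3  4  5  6
  q  5  4  4  4  4  4  3  3  4  5  6
  a  6  5  5  5  5  5  4  4  3  4  5
  v  7  6  6  6  6  6  5  5  4  3  4
  x  8  7  7  7  7  7  6  6  5  4  3
The bottom-right entry gives D[8][10] = 3, so no sequence of fewer than 3 edits works. Backtracking through the table gives one optimal edit sequence (3 edits):
  yptfqavx → pyptfqavx (ins p @1)
  pyptfqavx → pyjptfqavx (ins j @3)
  pyjptfqavx → pyjptfkavx (sub q→k @7)
Edit distance = 3.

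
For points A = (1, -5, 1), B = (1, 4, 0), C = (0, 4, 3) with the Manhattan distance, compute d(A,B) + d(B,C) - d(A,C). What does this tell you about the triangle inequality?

d(A,B) = 0 + 9 + 1 = 10, d(B,C) = 1 + 0 + 3 = 4, d(A,C) = 1 + 9 + 2 = 12.
d(A,B) + d(B,C) - d(A,C) = 10 + 4 - 12 = 14 - 12 = 2. This is ≥ 0, so the triangle inequality holds for these points.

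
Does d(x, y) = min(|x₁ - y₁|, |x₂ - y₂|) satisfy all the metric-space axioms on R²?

No. d fails identity of indiscernibles: take x = (2, 0) and y = (2, 2). Then d(x,y) = min(|2 - 2|, |0 - 2|) = min(0, 2) = 0, yet x ≠ y.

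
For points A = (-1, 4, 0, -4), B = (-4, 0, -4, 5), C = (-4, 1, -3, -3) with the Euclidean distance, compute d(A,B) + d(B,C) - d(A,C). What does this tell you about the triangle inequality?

d(A,B) = √(3² + 4² + 4² + 9²) = √122 ≈ 11.0454, d(B,C) = √(0² + 1² + 1² + 8²) = √66 ≈ 8.124, d(A,C) = √(3² + 3² + 3² + 1²) = √28 ≈ 5.2915.
d(A,B) + d(B,C) - d(A,C) = 11.0454 + 8.124 - 5.2915 = 19.1694 - 5.2915 = 13.8779 (to 4 decimal places). This is ≥ 0, so the triangle inequality holds for these points.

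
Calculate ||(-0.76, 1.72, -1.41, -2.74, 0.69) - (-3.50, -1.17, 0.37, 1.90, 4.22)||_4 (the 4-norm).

(Σ|x_i - y_i|^4)^(1/4) = (|-0.76 - (-3.5)|^4 + |1.72 - (-1.17)|^4 + |-1.41 - 0.37|^4 + |-2.74 - 1.9|^4 + |0.69 - 4.22|^4)^(1/4)
= (2.74^4 + 2.89^4 + 1.78^4 + 4.64^4 + 3.53^4)^(1/4) ≈ (56.3641 + 69.7576 + 10.0388 + 463.5237 + 155.274)^(1/4) = (754.9582)^(1/4) ≈ 5.2418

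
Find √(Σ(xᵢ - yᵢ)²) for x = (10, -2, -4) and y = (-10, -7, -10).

√(Σ(x_i - y_i)²) = √((10 - (-10))² + (-2 - (-7))² + (-4 - (-10))²)
= √(20² + 5² + 6²) = √(400 + 25 + 36) = √461 ≈ 21.4709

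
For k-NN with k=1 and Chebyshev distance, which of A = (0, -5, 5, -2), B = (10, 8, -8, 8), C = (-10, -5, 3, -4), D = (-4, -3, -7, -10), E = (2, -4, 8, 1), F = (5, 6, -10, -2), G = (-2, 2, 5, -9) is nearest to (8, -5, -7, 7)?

Distances: d(A) = 12, d(B) = 13, d(C) = 18, d(D) = 17, d(E) = 15, d(F) = 11, d(G) = 16. Nearest: F = (5, 6, -10, -2) with distance 11.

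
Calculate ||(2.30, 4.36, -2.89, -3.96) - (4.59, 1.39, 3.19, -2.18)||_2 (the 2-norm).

(Σ|x_i - y_i|^2)^(1/2) = (|2.3 - 4.59|^2 + |4.36 - 1.39|^2 + |-2.89 - 3.19|^2 + |-3.96 - (-2.18)|^2)^(1/2)
= (2.29^2 + 2.97^2 + 6.08^2 + 1.78^2)^(1/2) = (5.2441 + 8.8209 + 36.9664 + 3.1684)^(1/2) = (54.1998)^(1/2) ≈ 7.3621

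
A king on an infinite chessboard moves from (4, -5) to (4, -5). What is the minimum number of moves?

max(|x_i - y_i|) = max(|4 - 4|, |-5 - (-5)|) = max(0, 0) = 0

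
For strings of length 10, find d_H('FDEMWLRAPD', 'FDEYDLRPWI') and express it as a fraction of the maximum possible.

Differing positions: 4, 5, 8, 9, 10. Hamming distance = 5. The maximum possible Hamming distance for length-10 strings is 10, so d_H/10 = 5/10 = 0.5.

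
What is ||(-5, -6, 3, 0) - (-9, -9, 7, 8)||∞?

max(|x_i - y_i|) = max(|-5 - (-9)|, |-6 - (-9)|, |3 - 7|, |0 - 8|) = max(4, 3, 4, 8) = 8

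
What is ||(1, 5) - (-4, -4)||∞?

max(|x_i - y_i|) = max(|1 - (-4)|, |5 - (-4)|) = max(5, 9) = 9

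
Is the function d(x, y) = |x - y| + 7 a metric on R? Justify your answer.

No. d fails identity of indiscernibles (specifically d(x,x) = 0): d(-4, -4) = |-4 - (-4)| + 7 = 0 + 7 = 7 ≠ 0.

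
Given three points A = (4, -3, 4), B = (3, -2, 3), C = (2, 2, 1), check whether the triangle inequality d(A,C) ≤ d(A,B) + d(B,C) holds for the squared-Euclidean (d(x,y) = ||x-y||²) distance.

d(A,B) = 1² + 1² + 1² = 3, d(B,C) = 1² + 4² + 2² = 21, d(A,C) = 2² + 5² + 3² = 38.
d(A,C) = 38 > 3 + 21 = 24. Triangle inequality is VIOLATED. (Squared-Euclidean is not a metric — this is a counterexample.)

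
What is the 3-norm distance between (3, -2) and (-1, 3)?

(Σ|x_i - y_i|^3)^(1/3) = (|3 - (-1)|^3 + |-2 - 3|^3)^(1/3)
= (4^3 + 5^3)^(1/3) = (64 + 125)^(1/3) = (189)^(1/3) ≈ 5.7388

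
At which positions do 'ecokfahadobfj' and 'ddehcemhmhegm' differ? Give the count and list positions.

Differing positions: 1, 2, 3, 4, 5, 6, 7, 8, 9, 10, 11, 12, 13. Hamming distance = 13.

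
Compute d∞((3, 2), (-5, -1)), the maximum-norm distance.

max(|x_i - y_i|) = max(|3 - (-5)|, |2 - (-1)|) = max(8, 3) = 8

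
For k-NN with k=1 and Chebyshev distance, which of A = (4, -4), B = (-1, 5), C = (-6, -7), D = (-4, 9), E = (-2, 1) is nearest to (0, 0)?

Distances: d(A) = 4, d(B) = 5, d(C) = 7, d(D) = 9, d(E) = 2. Nearest: E = (-2, 1) with distance 2.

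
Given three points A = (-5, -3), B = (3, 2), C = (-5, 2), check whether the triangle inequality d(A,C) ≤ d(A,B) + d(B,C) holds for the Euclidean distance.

d(A,B) = √(8² + 5²) = √89 ≈ 9.434, d(B,C) = √(8² + 0²) = √64 = 8, d(A,C) = √(0² + 5²) = √25 = 5.
d(A,C) = 5 ≤ 9.434 + 8 = 17.434. Triangle inequality is satisfied.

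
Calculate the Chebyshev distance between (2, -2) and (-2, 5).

max(|x_i - y_i|) = max(|2 - (-2)|, |-2 - 5|) = max(4, 7) = 7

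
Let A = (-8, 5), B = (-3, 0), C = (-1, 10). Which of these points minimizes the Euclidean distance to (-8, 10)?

Distances: d(A) = 5, d(B) ≈ 11.1803, d(C) = 7. Nearest: A = (-8, 5) with distance 5.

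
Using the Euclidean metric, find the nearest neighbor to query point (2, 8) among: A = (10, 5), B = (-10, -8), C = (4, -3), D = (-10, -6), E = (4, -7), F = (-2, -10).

Distances: d(A) ≈ 8.544, d(B) = 20, d(C) ≈ 11.1803, d(D) ≈ 18.4391, d(E) ≈ 15.1327, d(F) ≈ 18.4391. Nearest: A = (10, 5) with distance 8.544.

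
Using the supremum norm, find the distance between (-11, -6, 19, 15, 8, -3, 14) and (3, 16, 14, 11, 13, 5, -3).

max(|x_i - y_i|) = max(|-11 - 3|, |-6 - 16|, |19 - 14|, |15 - 11|, |8 - 13|, |-3 - 5|, |14 - (-3)|) = max(14, 22, 5, 4, 5, 8, 17) = 22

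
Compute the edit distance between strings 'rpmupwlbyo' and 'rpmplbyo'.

Let D[i][j] be the edit distance between the first i characters of 'rpmupwlbyo' and the first j characters of 'rpmplbyo', with D[i][0] = i, D[0][j] = j, and D[i][j] = D[i-1][j-1] if the characters match, else 1 + min(D[i-1][j], D[i][j-1], D[i-1][j-1]). Filling the table (rows: prefixes of 'rpmupwlbyo', columns: prefixes of 'rpmplbyo'):
     ε  r  p  m  p  l  b  y  o
  ε  0  1  2  3  4  5  6  7  8
  r  1  0  1  2  3  4  5  6  7
  p  2  1  0  1  2  3  4  5  6
  m  3  2  1  0  1  2  3  4  5
  u  4  3  2  1  1  2  3  4  5
  p  5  4  3  2  1  2  3  4  5
  w  6  5  4  3  2  2  3  4  5
  l  7  6  5  4  3  2  3  4  5
  b  8  7  6  5  4  3  2  3  4
  y  9  8  7  6  5  4  3  2  3
  o 10  9  8  7  6  5  4  3  2
The bottom-right entry gives D[10][8] = 2, so no sequence of fewer than 2 edits works. Backtracking through the table gives one optimal edit sequence (2 edits):
  rpmupwlbyo → rpmpwlbyo (del u @4)
  rpmpwlbyo → rpmplbyo (del w @5)
Edit distance = 2.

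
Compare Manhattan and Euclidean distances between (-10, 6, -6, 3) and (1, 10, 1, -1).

L1 = |-10 - 1| + |6 - 10| + |-6 - 1| + |3 - (-1)| = 11 + 4 + 7 + 4 = 26
L2 = √(11² + 4² + 7² + 4²) = √202 ≈ 14.2127
L1 ≥ L2 always (equality iff movement is along one axis); L1 > L2 here.
Ratio L1/L2 = 26/√202 ≈ 1.8294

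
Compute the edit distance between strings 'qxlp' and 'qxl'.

Let D[i][j] be the edit distance between the first i characters of 'qxlp' and the first j characters of 'qxl', with D[i][0] = i, D[0][j] = j, and D[i][j] = D[i-1][j-1] if the characters match, else 1 + min(D[i-1][j], D[i][j-1], D[i-1][j-1]). Filling the table (rows: prefixes of 'qxlp', columns: prefixes of 'qxl'):
     ε  q  x  l
  ε  0  1  2  3
  q  1  0  1  2
  x  2  1  0  1
  l  3  2  1  0
  p  4  3  2  1
The bottom-right entry gives D[4][3] = 1, so no sequence of fewer than 1 edit works. Backtracking through the table gives one optimal edit sequence (1 edit):
  qxlp → qxl (del p @4)
Edit distance = 1.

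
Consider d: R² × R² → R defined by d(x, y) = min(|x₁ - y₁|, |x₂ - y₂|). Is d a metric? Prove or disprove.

No. d fails identity of indiscernibles: take x = (1, 0) and y = (1, 2). Then d(x,y) = min(|1 - 1|, |0 - 2|) = min(0, 2) = 0, yet x ≠ y.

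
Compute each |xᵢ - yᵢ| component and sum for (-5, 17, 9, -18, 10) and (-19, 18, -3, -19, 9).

Σ|x_i - y_i| = |-5 - (-19)| + |17 - 18| + |9 - (-3)| + |-18 - (-19)| + |10 - 9| = 14 + 1 + 12 + 1 + 1 = 29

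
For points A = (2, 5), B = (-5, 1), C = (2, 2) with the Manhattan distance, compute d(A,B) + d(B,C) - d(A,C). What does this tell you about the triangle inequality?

d(A,B) = 7 + 4 = 11, d(B,C) = 7 + 1 = 8, d(A,C) = 0 + 3 = 3.
d(A,B) + d(B,C) - d(A,C) = 11 + 8 - 3 = 19 - 3 = 16. This is ≥ 0, so the triangle inequality holds for these points.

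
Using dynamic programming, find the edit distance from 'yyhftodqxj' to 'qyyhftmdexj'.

Let D[i][j] be the edit distance between the first i characters of 'yyhftodqxj' and the first j characters of 'qyyhftmdexj', with D[i][0] = i, D[0][j] = j, and D[i][j] = D[i-1][j-1] if the characters match, else 1 + min(D[i-1][j], D[i][j-1], D[i-1][j-1]). Filling the table (rows: prefixes of 'yyhftodqxj', columns: prefixes of 'qyyhftmdexj'):
     ε  q  y  y  h  f  t  m  d  e  x  j
  ε  0  1  2  3  4  5  6  7  8  9 10 11
  y  1  1  1  2  3  4  5  6  7  8  9 10
  y  2  2  1  1  2  3  4  5  6  7  8  9
  h  3  3  2  2  1  2  3  4  5  6  7  8
  f  4  4  3  3  2  1  2  3  4  5  6  7
  t  5  5  4  4  3  2  1  2  3  4  5  6
  o  6  6  5  5  4  3  2  2  3  4  5  6
  d  7  7  6  6  5  4  3  3  2  3  4  5
  q  8  7  7  7  6  5  4  4  3  3  4  5
  x  9  8  8  8  7  6  5  5  4  4  3  4
  j 10  9  9  9  8  7  6  6  5  5  4  3
The bottom-right entry gives D[10][11] = 3, so no sequence of fewer than 3 edits works. Backtracking through the table gives one optimal edit sequence (3 edits):
  yyhftodqxj → qyyhftodqxj (ins q @1)
  qyyhftodqxj → qyyhftmdqxj (sub o→m @7)
  qyyhftmdqxj → qyyhftmdexj (sub q→e @9)
Edit distance = 3.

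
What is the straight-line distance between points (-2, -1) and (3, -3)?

√(Σ(x_i - y_i)²) = √((-2 - 3)² + (-1 - (-3))²)
= √((-5)² + 2²) = √(25 + 4) = √29 ≈ 5.3852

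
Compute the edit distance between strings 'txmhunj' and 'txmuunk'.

Let D[i][j] be the edit distance between the first i characters of 'txmhunj' and the first j characters of 'txmuunk', with D[i][0] = i, D[0][j] = j, and D[i][j] = D[i-1][j-1] if the characters match, else 1 + min(D[i-1][j], D[i][j-1], D[i-1][j-1]). Filling the table (rows: prefixes of 'txmhunj', columns: prefixes of 'txmuunk'):
     ε  t  x  m  u  u  n  k
  ε  0  1  2  3  4  5  6  7
  t  1  0  1  2  3  4  5  6
  x  2  1  0  1  2  3  4  5
  m  3  2  1  0  1  2  3  4
  h  4  3  2  1  1  2  3  4
  u  5  4  3  2  1  1  2  3
  n  6  5  4  3  2  2  1  2
  j  7  6  5  4  3  3  2  2
The bottom-right entry gives D[7][7] = 2, so no sequence of fewer than 2 edits works. Backtracking through the table gives one optimal edit sequence (2 edits):
  txmhunj → txmuunj (sub h→u @4)
  txmuunj → txmuunk (sub j→k @7)
Edit distance = 2.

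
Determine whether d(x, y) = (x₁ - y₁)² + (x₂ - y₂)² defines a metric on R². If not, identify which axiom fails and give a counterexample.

No. The squared Euclidean distance fails the triangle inequality. Counterexample: x = (0, 0), y = (1, 4), z = (2, 8). d(x,z) = 2² + 8² = 68, but d(x,y) + d(y,z) = (1² + 4²) + (1² + 4²) = 17 + 17 = 34. Since 68 > 34, the triangle inequality is violated. (Note: √d, the ordinary Euclidean distance, IS a metric.)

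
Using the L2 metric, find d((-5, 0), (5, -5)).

√(Σ(x_i - y_i)²) = √((-5 - 5)² + (0 - (-5))²)
= √((-10)² + 5²) = √(100 + 25) = √125 ≈ 11.1803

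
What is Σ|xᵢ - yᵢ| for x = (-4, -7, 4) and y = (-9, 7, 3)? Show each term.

Σ|x_i - y_i| = |-4 - (-9)| + |-7 - 7| + |4 - 3| = 5 + 14 + 1 = 20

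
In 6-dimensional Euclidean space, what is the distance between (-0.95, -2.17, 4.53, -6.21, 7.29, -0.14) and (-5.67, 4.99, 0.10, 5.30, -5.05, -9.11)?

√(Σ(x_i - y_i)²) = √((-0.95 - (-5.67))² + (-2.17 - 4.99)² + (4.53 - 0.1)² + (-6.21 - 5.3)² + (7.29 - (-5.05))² + (-0.14 - (-9.11))²)
= √(4.72² + (-7.16)² + 4.43² + (-11.51)² + 12.34² + 8.97²) = √(22.2784 + 51.2656 + 19.6249 + 132.4801 + 152.2756 + 80.4609) = √458.3855 ≈ 21.4099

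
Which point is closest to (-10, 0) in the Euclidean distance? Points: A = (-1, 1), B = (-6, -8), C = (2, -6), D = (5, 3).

Distances: d(A) ≈ 9.0554, d(B) ≈ 8.9443, d(C) ≈ 13.4164, d(D) ≈ 15.2971. Nearest: B = (-6, -8) with distance 8.9443.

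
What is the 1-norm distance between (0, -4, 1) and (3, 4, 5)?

Σ|x_i - y_i| = |0 - 3| + |-4 - 4| + |1 - 5| = 3 + 8 + 4 = 15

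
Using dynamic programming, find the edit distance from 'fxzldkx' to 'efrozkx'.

Let D[i][j] be the edit distance between the first i characters of 'fxzldkx' and the first j characters of 'efrozkx', with D[i][0] = i, D[0][j] = j, and D[i][j] = D[i-1][j-1] if the characters match, else 1 + min(D[i-1][j], D[i][j-1], D[i-1][j-1]). Filling the table (rows: prefixes of 'fxzldkx', columns: prefixes of 'efrozkx'):
     ε  e  f  r  o  z  k  x
  ε  0  1  2  3  4  5  6  7
  f  1  1  1  2  3  4  5  6
  x  2  2  2  2  3  4  5  5
  z  3  3  3  3  3  3  4  5
  l  4  4  4  4  4  4  4  5
  d  5  5  5  5  5  5  5  5
  k  6  6  6  6  6  6  5  6
  x  7  7  7  7  7  7  6  5
The bottom-right entry gives D[7][7] = 5, so no sequence of fewer than 5 edits works. Backtracking through the table gives one optimal edit sequence (5 edits):
  fxzldkx → exzldkx (sub f→e @1)
  exzldkx → efzldkx (sub x→f @2)
  efzldkx → efrldkx (sub z→r @3)
  efrldkx → efrodkx (sub l→o @4)
  efrodkx → efrozkx (sub d→z @5)
Edit distance = 5.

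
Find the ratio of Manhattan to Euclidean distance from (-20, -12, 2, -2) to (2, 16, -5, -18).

L1 = |-20 - 2| + |-12 - 16| + |2 - (-5)| + |-2 - (-18)| = 22 + 28 + 7 + 16 = 73
L2 = √(22² + 28² + 7² + 16²) = √1573 ≈ 39.6611
L1 ≥ L2 always (equality iff movement is along one axis); L1 > L2 here.
Ratio L1/L2 = 73/√1573 ≈ 1.8406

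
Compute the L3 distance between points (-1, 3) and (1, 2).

(Σ|x_i - y_i|^3)^(1/3) = (|-1 - 1|^3 + |3 - 2|^3)^(1/3)
= (2^3 + 1^3)^(1/3) = (8 + 1)^(1/3) = (9)^(1/3) ≈ 2.0801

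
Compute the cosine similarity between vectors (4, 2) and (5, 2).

With u = (4, 2), v = (5, 2):
u·v = 4·5 + 2·2 = 20 + 4 = 24.
|u| = √(4² + 2²) = √20, |v| = √(5² + 2²) = √29, so |u||v| = √(20·29) = √580.
cos θ = (u·v)/(|u||v|) = 24/√580 ≈ 0.9965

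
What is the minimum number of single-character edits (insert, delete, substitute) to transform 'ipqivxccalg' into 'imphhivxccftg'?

Let D[i][j] be the edit distance between the first i characters of 'ipqivxccalg' and the first j characters of 'imphhivxccftg', with D[i][0] = i, D[0][j] = j, and D[i][j] = D[i-1][j-1] if the characters match, else 1 + min(D[i-1][j], D[i][j-1], D[i-1][j-1]). Filling the table (rows: prefixes of 'ipqivxccalg', columns: prefixes of 'imphhivxccftg'):
     ε  i  m  p  h  h  i  v  x  c  c  f  t  g
  ε  0  1  2  3  4  5  6  7  8  9 10 11 12 13
  i  1  0  1  2  3  4  5  6  7  8  9 10 11 12
  p  2  1  1  1  2  3  4  5  6  7  8  9 10 11
  q  3  2  2  2  2  3  4  5  6  7  8  9 10 11
  i  4  3  3  3  3  3  3  4  5  6  7  8  9 10
  v  5  4  4  4  4  4  4  3  4  5  6  7  8  9
  x  6  5  5  5  5  5  5  4  3  4  5  6  7  8
  c  7  6  6  6  6  6  6  5  4  3  4  5  6  7
  c  8  7  7  7  7  7  7  6  5  4  3  4  5  6
  a  9  8  8  8  8  8  8  7  6  5  4  4  5  6
  l 10  9  9  9  9  9  9  8  7  6  5  5  5  6
  g 11 10 10 10 10 10 10  9  8  7  6  6  6  5
The bottom-right entry gives D[11][13] = 5, so no sequence of fewer than 5 edits works. Backtracking through the table gives one optimal edit sequence (5 edits):
  ipqivxccalg → impqivxccalg (ins m @2)
  impqivxccalg → imphqivxccalg (ins h @4)
  imphqivxccalg → imphhivxccalg (sub q→h @5)
  imphhivxccalg → imphhivxccflg (sub a→f @11)
  imphhivxccflg → imphhivxccftg (sub l→t @12)
Edit distance = 5.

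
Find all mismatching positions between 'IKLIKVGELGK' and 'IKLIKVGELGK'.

Differing positions: none. Hamming distance = 0.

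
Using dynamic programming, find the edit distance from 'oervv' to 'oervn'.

Let D[i][j] be the edit distance between the first i characters of 'oervv' and the first j characters of 'oervn', with D[i][0] = i, D[0][j] = j, and D[i][j] = D[i-1][j-1] if the characters match, else 1 + min(D[i-1][j], D[i][j-1], D[i-1][j-1]). Filling the table (rows: prefixes of 'oervv', columns: prefixes of 'oervn'):
     ε  o  e  r  v  n
  ε  0  1  2  3  4  5
  o  1  0  1  2  3  4
  e  2  1  0  1  2  3
  r  3  2  1  0  1  2
  v  4  3  2  1  0  1
  v  5  4  3  2  1  1
The bottom-right entry gives D[5][5] = 1, so no sequence of fewer than 1 edit works. Backtracking through the table gives one optimal edit sequence (1 edit):
  oervv → oervn (sub v→n @5)
Edit distance = 1.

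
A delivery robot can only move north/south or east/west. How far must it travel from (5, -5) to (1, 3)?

Σ|x_i - y_i| = |5 - 1| + |-5 - 3| = 4 + 8 = 12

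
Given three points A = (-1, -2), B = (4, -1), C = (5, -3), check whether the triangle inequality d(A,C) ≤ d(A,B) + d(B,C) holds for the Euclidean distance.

d(A,B) = √(5² + 1²) = √26 ≈ 5.099, d(B,C) = √(1² + 2²) = √5 ≈ 2.2361, d(A,C) = √(6² + 1²) = √37 ≈ 6.0828.
d(A,C) ≈ 6.0828 ≤ 5.099 + 2.2361 = 7.3351. Triangle inequality is satisfied.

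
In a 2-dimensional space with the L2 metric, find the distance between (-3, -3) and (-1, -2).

(Σ|x_i - y_i|^2)^(1/2) = (|-3 - (-1)|^2 + |-3 - (-2)|^2)^(1/2)
= (2^2 + 1^2)^(1/2) = (4 + 1)^(1/2) = (5)^(1/2) ≈ 2.2361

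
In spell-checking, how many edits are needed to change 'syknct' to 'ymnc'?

Let D[i][j] be the edit distance between the first i characters of 'syknct' and the first j characters of 'ymnc', with D[i][0] = i, D[0][j] = j, and D[i][j] = D[i-1][j-1] if the characters match, else 1 + min(D[i-1][j], D[i][j-1], D[i-1][j-1]). Filling the table (rows: prefixes of 'syknct', columns: prefixes of 'ymnc'):
     ε  y  m  n  c
  ε  0  1  2  3  4
  s  1  1  2  3  4
  y  2  1  2  3  4
  k  3  2  2  3  4
  n  4  3  3  2  3
  c  5  4  4  3  2
  t  6  5  5  4  3
The bottom-right entry gives D[6][4] = 3, so no sequence of fewer than 3 edits works. Backtracking through the table gives one optimal edit sequence (3 edits):
  syknct → yknct (del s @1)
  yknct → ymnct (sub k→m @2)
  ymnct → ymnc (del t @5)
Edit distance = 3.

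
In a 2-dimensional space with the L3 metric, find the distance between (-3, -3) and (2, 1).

(Σ|x_i - y_i|^3)^(1/3) = (|-3 - 2|^3 + |-3 - 1|^3)^(1/3)
= (5^3 + 4^3)^(1/3) = (125 + 64)^(1/3) = (189)^(1/3) ≈ 5.7388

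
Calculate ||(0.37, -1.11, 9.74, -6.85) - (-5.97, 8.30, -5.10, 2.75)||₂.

√(Σ(x_i - y_i)²) = √((0.37 - (-5.97))² + (-1.11 - 8.3)² + (9.74 - (-5.1))² + (-6.85 - 2.75)²)
= √(6.34² + (-9.41)² + 14.84² + (-9.6)²) = √(40.1956 + 88.5481 + 220.2256 + 92.16) = √441.1293 ≈ 21.0031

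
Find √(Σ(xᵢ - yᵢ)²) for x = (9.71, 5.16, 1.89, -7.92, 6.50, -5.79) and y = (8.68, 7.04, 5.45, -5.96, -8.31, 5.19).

√(Σ(x_i - y_i)²) = √((9.71 - 8.68)² + (5.16 - 7.04)² + (1.89 - 5.45)² + (-7.92 - (-5.96))² + (6.5 - (-8.31))² + (-5.79 - 5.19)²)
= √(1.03² + (-1.88)² + (-3.56)² + (-1.96)² + 14.81² + (-10.98)²) = √(1.0609 + 3.5344 + 12.6736 + 3.8416 + 219.3361 + 120.5604) = √361.007 ≈ 19.0002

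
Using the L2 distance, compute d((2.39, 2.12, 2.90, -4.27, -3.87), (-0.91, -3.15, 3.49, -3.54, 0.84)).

(Σ|x_i - y_i|^2)^(1/2) = (|2.39 - (-0.91)|^2 + |2.12 - (-3.15)|^2 + |2.9 - 3.49|^2 + |-4.27 - (-3.54)|^2 + |-3.87 - 0.84|^2)^(1/2)
= (3.3^2 + 5.27^2 + 0.59^2 + 0.73^2 + 4.71^2)^(1/2) = (10.89 + 27.7729 + 0.3481 + 0.5329 + 22.1841)^(1/2) = (61.728)^(1/2) ≈ 7.8567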